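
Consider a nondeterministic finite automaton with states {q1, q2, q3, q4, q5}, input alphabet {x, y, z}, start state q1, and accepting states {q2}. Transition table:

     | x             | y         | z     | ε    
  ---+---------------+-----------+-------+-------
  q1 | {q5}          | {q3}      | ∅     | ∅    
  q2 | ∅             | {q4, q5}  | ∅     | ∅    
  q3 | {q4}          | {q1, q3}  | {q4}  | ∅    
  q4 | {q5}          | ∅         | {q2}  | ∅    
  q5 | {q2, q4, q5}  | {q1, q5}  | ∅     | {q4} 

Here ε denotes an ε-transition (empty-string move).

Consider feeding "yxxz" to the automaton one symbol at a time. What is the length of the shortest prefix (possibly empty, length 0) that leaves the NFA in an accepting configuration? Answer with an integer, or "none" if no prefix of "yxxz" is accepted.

4

Start in {q1}.
Read 'y': {q1} → {q3}.
Read 'x': {q3} → {q4}.
Read 'x': {q4} → {q4, q5}.
Read 'z': {q4, q5} → {q2}.
None of the earlier sets intersect F, but {q2} does.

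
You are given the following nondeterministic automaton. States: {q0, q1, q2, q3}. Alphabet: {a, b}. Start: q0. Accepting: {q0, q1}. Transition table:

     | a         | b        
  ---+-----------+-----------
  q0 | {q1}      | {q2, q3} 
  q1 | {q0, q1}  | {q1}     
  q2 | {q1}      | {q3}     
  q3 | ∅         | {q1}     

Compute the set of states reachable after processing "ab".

{q1}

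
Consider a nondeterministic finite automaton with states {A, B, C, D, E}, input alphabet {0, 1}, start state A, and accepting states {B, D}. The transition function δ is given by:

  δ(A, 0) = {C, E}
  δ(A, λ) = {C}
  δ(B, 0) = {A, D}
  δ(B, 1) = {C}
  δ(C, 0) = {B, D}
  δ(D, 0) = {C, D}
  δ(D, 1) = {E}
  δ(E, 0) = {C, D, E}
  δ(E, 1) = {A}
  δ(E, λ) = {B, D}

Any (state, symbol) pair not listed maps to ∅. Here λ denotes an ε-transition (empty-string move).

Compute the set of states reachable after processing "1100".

Start: ε-closure({A}) = {A, C}.
Read '1': {A, C} → ∅.
The set is empty and remains empty for the remaining 3 symbols.

∅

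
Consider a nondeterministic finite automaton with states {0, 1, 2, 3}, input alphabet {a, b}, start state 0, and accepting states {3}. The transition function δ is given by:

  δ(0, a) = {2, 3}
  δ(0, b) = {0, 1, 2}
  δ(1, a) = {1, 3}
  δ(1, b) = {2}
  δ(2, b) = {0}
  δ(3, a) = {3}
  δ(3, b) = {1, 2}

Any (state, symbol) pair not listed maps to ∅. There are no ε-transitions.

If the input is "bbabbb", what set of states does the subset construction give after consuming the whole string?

{0, 1, 2}

Start in {0}.
Read 'b': {0} → {0, 1, 2}.
Read 'b': {0, 1, 2} → {0, 1, 2}.
Read 'a': {0, 1, 2} → {1, 2, 3}.
Read 'b': {1, 2, 3} → {0, 1, 2}.
Read 'b': {0, 1, 2} → {0, 1, 2}.
Read 'b': {0, 1, 2} → {0, 1, 2}.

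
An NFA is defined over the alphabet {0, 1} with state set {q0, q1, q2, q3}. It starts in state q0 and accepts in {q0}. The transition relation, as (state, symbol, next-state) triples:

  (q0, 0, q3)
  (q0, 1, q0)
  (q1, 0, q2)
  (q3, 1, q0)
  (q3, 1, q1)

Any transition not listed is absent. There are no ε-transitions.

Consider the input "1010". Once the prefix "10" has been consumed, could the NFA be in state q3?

Yes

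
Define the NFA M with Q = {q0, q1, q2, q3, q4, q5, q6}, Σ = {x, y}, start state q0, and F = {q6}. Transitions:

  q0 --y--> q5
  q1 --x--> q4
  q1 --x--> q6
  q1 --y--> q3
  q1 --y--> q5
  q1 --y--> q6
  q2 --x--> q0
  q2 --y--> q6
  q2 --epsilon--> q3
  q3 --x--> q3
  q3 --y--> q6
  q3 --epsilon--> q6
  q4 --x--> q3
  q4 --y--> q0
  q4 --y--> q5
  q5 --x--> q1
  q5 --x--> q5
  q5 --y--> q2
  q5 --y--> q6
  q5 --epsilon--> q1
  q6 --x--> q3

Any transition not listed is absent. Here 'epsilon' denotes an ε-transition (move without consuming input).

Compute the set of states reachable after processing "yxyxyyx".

Start in {q0}.
Read 'y': {q0} → {q1, q5}.
Read 'x': {q1, q5} → {q1, q4, q5, q6}.
Read 'y': {q1, q4, q5, q6} → {q0, q1, q2, q3, q5, q6}.
Read 'x': {q0, q1, q2, q3, q5, q6} → {q0, q1, q3, q4, q5, q6}.
Read 'y': {q0, q1, q3, q4, q5, q6} → {q0, q1, q2, q3, q5, q6}.
Read 'y': {q0, q1, q2, q3, q5, q6} → {q1, q2, q3, q5, q6}.
Read 'x': {q1, q2, q3, q5, q6} → {q0, q1, q3, q4, q5, q6}.

{q0, q1, q3, q4, q5, q6}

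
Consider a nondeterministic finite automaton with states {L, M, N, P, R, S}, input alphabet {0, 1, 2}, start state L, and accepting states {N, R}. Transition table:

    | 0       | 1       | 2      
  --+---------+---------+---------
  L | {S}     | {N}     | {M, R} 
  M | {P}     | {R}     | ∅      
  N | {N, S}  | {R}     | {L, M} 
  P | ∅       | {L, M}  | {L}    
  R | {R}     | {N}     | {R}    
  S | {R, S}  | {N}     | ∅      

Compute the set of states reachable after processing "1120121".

Start in {L}.
Read '1': {L} → {N}.
Read '1': {N} → {R}.
Read '2': {R} → {R}.
Read '0': {R} → {R}.
Read '1': {R} → {N}.
Read '2': {N} → {L, M}.
Read '1': {L, M} → {N, R}.

{N, R}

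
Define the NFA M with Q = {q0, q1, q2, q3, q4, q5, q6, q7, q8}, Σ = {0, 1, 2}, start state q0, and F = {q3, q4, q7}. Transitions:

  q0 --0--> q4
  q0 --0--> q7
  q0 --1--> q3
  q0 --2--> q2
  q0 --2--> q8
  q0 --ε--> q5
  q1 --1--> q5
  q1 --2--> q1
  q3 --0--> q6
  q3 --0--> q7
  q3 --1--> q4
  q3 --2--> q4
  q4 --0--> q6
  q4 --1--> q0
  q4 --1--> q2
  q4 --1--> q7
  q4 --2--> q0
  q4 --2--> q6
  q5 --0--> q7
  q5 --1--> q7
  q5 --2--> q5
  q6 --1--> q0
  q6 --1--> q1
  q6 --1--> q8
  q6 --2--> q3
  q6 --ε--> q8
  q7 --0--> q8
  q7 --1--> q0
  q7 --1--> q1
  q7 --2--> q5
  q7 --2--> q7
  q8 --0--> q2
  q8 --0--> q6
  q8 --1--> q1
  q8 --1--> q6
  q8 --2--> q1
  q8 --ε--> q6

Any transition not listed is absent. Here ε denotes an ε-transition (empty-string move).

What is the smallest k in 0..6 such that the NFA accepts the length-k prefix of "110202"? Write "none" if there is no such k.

Start: ε-closure({q0}) = {q0, q5}.
Read '1': q0→{q3}, q5→{q7}; now {q3, q7}.
None of the earlier sets intersect F, but {q3, q7} does.

1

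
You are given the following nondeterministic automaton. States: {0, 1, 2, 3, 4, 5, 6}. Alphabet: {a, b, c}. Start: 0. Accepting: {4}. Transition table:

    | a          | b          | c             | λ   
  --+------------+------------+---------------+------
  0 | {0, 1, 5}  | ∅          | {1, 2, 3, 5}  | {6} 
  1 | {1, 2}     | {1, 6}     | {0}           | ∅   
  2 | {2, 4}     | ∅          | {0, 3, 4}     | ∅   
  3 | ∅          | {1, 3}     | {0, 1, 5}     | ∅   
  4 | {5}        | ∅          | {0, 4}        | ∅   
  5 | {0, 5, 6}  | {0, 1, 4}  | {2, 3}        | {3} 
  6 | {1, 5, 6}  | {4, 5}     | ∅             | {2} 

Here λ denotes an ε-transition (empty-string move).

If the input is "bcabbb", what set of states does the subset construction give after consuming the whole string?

Start: ε-closure({0}) = {0, 2, 6}.
Read 'b': {0, 2, 6} → {3, 4, 5}.
Read 'c': {3, 4, 5} → {0, 1, 2, 3, 4, 5, 6}.
Read 'a': {0, 1, 2, 3, 4, 5, 6} → {0, 1, 2, 3, 4, 5, 6}.
Read 'b': {0, 1, 2, 3, 4, 5, 6} → {0, 1, 2, 3, 4, 5, 6}.
Read 'b': {0, 1, 2, 3, 4, 5, 6} → {0, 1, 2, 3, 4, 5, 6}.
Read 'b': {0, 1, 2, 3, 4, 5, 6} → {0, 1, 2, 3, 4, 5, 6}.

{0, 1, 2, 3, 4, 5, 6}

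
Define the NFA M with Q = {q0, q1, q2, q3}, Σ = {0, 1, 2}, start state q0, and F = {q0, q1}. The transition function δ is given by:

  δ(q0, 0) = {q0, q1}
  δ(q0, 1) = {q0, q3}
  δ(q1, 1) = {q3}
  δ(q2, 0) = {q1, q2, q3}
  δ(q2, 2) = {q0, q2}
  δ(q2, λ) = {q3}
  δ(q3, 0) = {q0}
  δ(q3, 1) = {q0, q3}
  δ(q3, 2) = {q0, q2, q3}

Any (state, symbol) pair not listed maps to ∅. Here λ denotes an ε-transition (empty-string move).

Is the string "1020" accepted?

Start in {q0}.
Read '1': q0→{q0, q3}; now {q0, q3}.
Read '0': q0→{q0, q1}, q3→{q0}; now {q0, q1}.
Read '2': q0→∅, q1→∅; now ∅.
The set is empty and remains empty for the remaining 1 symbol.
The final set ∅ contains no accepting state.

No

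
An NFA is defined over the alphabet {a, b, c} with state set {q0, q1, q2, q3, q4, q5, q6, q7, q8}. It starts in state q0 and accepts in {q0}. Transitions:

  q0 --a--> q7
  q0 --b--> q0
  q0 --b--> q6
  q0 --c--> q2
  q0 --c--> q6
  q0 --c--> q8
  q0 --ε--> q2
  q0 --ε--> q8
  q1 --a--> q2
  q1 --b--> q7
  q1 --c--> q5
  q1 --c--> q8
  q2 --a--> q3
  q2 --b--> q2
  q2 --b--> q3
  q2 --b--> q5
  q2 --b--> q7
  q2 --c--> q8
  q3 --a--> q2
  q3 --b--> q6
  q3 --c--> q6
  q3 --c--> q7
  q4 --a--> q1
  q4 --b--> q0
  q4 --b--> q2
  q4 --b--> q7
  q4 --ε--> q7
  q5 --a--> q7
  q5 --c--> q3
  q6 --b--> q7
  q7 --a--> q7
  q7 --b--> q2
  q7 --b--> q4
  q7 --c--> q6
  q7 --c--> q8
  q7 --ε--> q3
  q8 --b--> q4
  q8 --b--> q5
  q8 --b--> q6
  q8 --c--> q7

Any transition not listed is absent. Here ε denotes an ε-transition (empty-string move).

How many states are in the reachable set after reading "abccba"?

Start: ε-closure({q0}) = {q0, q2, q8}.
Read 'a': q0→{q7}, q2→{q3}, q8→∅; now {q3, q7}.
Read 'b': q3→{q6}, q7→{q2, q4}; union {q2, q4, q6}; ε-closure = {q2, q3, q4, q6, q7}.
Read 'c': q2→{q8}, q3→{q6, q7}, q4→∅, q6→∅, q7→{q6, q8}; union {q6, q7, q8}; ε-closure = {q3, q6, q7, q8}.
Read 'c': q3→{q6, q7}, q6→∅, q7→{q6, q8}, q8→{q7}; union {q6, q7, q8}; ε-closure = {q3, q6, q7, q8}.
Read 'b': q3→{q6}, q6→{q7}, q7→{q2, q4}, q8→{q4, q5, q6}; union {q2, q4, q5, q6, q7}; ε-closure = {q2, q3, q4, q5, q6, q7}.
Read 'a': q2→{q3}, q3→{q2}, q4→{q1}, q5→{q7}, q6→∅, q7→{q7}; now {q1, q2, q3, q7}.
That set has 4 states.

4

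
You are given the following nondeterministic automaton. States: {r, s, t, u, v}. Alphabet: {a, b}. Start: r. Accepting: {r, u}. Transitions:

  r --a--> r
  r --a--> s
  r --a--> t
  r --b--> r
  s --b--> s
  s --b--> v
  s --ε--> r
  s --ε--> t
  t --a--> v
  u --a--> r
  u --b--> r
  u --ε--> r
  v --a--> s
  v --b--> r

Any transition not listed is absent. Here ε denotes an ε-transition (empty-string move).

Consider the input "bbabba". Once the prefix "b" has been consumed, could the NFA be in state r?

Start in {r}.
Read 'b': r→{r}; now {r}.
State r is in {r}.

Yes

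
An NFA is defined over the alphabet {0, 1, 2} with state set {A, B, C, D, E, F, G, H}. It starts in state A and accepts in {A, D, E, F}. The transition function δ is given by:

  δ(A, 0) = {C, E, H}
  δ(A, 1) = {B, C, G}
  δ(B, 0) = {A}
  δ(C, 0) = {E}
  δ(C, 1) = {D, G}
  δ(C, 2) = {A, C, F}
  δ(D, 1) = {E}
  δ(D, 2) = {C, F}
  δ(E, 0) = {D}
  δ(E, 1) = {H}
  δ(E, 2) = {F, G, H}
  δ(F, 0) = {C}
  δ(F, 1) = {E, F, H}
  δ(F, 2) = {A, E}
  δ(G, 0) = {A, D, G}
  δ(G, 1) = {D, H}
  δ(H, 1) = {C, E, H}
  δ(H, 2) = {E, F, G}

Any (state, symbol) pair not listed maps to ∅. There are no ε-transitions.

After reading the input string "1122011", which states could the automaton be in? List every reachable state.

Start in {A}.
Read '1': {A} → {B, C, G}.
Read '1': {B, C, G} → {D, G, H}.
Read '2': {D, G, H} → {C, E, F, G}.
Read '2': {C, E, F, G} → {A, C, E, F, G, H}.
Read '0': {A, C, E, F, G, H} → {A, C, D, E, G, H}.
Read '1': {A, C, D, E, G, H} → {B, C, D, E, G, H}.
Read '1': {B, C, D, E, G, H} → {C, D, E, G, H}.

{C, D, E, G, H}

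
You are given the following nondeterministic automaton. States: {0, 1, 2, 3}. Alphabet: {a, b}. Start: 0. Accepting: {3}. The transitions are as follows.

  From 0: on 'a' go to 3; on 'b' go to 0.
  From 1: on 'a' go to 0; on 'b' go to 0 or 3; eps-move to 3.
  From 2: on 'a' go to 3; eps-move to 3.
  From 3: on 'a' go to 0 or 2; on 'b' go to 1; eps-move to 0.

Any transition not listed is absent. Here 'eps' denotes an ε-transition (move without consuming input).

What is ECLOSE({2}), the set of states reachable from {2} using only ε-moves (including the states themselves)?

{0, 2, 3}

Begin with {2}.
ε-move 2 → 3; add 3.
ε-move 3 → 0; add 0.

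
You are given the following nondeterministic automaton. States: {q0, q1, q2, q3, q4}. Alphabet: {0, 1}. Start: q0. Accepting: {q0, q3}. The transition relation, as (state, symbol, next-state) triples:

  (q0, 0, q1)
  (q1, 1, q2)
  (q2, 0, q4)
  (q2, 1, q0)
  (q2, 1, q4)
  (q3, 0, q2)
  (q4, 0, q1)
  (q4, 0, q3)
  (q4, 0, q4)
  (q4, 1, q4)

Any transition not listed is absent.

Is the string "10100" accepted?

Start in {q0}.
Read '1': {q0} → ∅.
The set is empty and remains empty for the remaining 4 symbols.
The final set ∅ contains no accepting state.

No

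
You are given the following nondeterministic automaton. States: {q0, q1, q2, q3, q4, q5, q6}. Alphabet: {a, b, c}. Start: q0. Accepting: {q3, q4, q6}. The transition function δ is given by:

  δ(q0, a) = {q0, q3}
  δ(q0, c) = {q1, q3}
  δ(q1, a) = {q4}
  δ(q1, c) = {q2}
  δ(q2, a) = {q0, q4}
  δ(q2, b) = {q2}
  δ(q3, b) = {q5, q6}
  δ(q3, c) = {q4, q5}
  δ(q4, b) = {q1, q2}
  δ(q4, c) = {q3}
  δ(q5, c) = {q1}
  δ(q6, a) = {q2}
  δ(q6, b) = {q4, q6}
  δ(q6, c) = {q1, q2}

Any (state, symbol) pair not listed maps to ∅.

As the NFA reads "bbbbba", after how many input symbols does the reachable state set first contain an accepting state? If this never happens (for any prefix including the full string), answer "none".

none

Start in {q0}.
Read 'b': q0→∅; now ∅.
The set is empty and remains empty for the remaining 5 symbols.
No reachable set along the way intersects F.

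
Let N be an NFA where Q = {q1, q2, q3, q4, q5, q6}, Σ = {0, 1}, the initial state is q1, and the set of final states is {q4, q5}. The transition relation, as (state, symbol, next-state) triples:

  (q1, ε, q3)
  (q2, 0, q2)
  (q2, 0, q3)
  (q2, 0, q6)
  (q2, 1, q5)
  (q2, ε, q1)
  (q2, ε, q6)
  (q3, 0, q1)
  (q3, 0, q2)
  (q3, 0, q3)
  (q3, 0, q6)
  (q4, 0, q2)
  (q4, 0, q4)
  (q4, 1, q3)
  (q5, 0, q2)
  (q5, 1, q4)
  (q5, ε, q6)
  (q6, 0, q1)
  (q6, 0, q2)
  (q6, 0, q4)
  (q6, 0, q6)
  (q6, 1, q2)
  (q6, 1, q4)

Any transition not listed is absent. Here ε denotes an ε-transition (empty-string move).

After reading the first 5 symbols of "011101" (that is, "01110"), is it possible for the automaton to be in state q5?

Start: ε-closure({q1}) = {q1, q3}.
Read '0': q1→∅, q3→{q1, q2, q3, q6}; now {q1, q2, q3, q6}.
Read '1': q1→∅, q2→{q5}, q3→∅, q6→{q2, q4}; union {q2, q4, q5}; ε-closure = {q1, q2, q3, q4, q5, q6}.
Read '1': q1→∅, q2→{q5}, q3→∅, q4→{q3}, q5→{q4}, q6→{q2, q4}; union {q2, q3, q4, q5}; ε-closure = {q1, q2, q3, q4, q5, q6}.
Read '1': q1→∅, q2→{q5}, q3→∅, q4→{q3}, q5→{q4}, q6→{q2, q4}; union {q2, q3, q4, q5}; ε-closure = {q1, q2, q3, q4, q5, q6}.
Read '0': q1→∅, q2→{q2, q3, q6}, q3→{q1, q2, q3, q6}, q4→{q2, q4}, q5→{q2}, q6→{q1, q2, q4, q6}; now {q1, q2, q3, q4, q6}.
State q5 is not in {q1, q2, q3, q4, q6}.

No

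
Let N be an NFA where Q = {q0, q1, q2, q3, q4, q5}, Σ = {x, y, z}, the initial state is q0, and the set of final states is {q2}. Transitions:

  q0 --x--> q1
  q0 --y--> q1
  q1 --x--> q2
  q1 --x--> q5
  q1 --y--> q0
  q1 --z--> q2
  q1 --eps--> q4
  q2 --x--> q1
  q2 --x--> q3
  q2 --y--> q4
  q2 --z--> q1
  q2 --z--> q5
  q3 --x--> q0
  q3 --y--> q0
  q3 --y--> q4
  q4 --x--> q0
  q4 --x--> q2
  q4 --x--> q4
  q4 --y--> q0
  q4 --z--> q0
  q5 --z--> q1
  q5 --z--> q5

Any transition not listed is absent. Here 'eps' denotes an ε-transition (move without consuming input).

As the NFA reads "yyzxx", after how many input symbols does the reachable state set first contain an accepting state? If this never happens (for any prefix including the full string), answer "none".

Start in {q0}.
Read 'y': q0→{q1}; union {q1}; ε-closure = {q1, q4}.
Read 'y': q1→{q0}, q4→{q0}; now {q0}.
Read 'z': q0→∅; now ∅.
The set is empty and remains empty for the remaining 2 symbols.
No reachable set along the way intersects F.

none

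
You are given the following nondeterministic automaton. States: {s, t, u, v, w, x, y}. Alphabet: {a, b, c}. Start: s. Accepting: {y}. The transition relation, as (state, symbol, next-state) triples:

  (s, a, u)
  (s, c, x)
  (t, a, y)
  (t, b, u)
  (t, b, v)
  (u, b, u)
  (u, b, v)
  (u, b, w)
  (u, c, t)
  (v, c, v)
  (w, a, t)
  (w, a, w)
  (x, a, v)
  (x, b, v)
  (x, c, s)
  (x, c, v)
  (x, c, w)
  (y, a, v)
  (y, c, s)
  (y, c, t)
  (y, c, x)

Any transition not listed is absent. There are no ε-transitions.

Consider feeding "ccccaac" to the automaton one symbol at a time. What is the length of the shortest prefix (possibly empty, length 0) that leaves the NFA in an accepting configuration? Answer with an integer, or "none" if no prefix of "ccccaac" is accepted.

6

Start in {s}.
Read 'c': s→{x}; now {x}.
Read 'c': x→{s, v, w}; now {s, v, w}.
Read 'c': s→{x}, v→{v}, w→∅; now {v, x}.
Read 'c': v→{v}, x→{s, v, w}; now {s, v, w}.
Read 'a': s→{u}, v→∅, w→{t, w}; now {t, u, w}.
Read 'a': t→{y}, u→∅, w→{t, w}; now {t, w, y}.
None of the earlier sets intersect F, but {t, w, y} does.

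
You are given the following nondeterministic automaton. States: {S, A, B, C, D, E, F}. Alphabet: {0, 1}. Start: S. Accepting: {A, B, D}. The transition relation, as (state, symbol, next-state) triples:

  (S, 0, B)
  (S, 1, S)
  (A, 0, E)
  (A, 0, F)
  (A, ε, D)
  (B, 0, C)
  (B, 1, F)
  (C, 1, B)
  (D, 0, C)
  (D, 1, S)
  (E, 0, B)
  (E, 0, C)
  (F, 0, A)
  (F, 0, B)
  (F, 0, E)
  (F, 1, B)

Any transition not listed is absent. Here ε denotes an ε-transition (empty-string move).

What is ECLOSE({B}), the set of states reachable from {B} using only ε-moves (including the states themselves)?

Begin with {B}.
No ε-moves leave this set, so the closure equals the set itself.

{B}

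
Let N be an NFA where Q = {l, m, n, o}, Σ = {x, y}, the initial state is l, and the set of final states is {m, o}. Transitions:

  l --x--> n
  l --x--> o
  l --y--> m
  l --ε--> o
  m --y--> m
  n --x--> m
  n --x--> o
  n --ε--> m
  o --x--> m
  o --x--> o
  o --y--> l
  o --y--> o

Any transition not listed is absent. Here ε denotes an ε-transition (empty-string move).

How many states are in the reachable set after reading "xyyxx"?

2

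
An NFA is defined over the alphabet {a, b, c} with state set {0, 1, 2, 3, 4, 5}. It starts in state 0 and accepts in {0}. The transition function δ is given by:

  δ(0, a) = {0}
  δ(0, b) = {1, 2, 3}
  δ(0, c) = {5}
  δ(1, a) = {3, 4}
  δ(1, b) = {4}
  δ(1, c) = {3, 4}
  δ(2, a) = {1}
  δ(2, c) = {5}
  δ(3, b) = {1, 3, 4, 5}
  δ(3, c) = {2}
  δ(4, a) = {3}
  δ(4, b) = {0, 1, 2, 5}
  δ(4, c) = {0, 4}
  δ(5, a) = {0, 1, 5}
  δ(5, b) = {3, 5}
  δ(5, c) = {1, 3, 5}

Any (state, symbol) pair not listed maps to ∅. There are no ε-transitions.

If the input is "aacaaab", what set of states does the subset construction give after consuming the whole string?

Start in {0}.
Read 'a': 0→{0}; now {0}.
Read 'a': 0→{0}; now {0}.
Read 'c': 0→{5}; now {5}.
Read 'a': 5→{0, 1, 5}; now {0, 1, 5}.
Read 'a': 0→{0}, 1→{3, 4}, 5→{0, 1, 5}; now {0, 1, 3, 4, 5}.
Read 'a': 0→{0}, 1→{3, 4}, 3→∅, 4→{3}, 5→{0, 1, 5}; now {0, 1, 3, 4, 5}.
Read 'b': 0→{1, 2, 3}, 1→{4}, 3→{1, 3, 4, 5}, 4→{0, 1, 2, 5}, 5→{3, 5}; now {0, 1, 2, 3, 4, 5}.

{0, 1, 2, 3, 4, 5}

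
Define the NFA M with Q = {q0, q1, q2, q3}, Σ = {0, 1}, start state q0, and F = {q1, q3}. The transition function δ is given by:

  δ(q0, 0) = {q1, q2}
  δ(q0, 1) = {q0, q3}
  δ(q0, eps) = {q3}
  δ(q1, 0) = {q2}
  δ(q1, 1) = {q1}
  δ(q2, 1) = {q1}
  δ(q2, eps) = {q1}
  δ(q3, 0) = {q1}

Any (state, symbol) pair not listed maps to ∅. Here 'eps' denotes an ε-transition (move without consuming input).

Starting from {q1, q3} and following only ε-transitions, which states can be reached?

{q1, q3}

Begin with {q1, q3}.
No ε-moves leave this set, so the closure equals the set itself.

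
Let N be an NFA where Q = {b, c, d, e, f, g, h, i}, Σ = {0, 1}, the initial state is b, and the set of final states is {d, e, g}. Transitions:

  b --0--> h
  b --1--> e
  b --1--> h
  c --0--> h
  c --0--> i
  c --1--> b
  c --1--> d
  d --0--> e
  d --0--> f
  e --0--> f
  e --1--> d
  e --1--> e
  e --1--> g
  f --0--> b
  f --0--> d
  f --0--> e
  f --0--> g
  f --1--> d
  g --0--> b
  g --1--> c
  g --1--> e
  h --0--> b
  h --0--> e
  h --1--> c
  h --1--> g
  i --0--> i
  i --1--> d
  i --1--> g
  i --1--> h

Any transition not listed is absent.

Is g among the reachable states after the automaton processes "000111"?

Start in {b}.
Read '0': b→{h}; now {h}.
Read '0': h→{b, e}; now {b, e}.
Read '0': b→{h}, e→{f}; now {f, h}.
Read '1': f→{d}, h→{c, g}; now {c, d, g}.
Read '1': c→{b, d}, d→∅, g→{c, e}; now {b, c, d, e}.
Read '1': b→{e, h}, c→{b, d}, d→∅, e→{d, e, g}; now {b, d, e, g, h}.
State g is in {b, d, e, g, h}.

Yes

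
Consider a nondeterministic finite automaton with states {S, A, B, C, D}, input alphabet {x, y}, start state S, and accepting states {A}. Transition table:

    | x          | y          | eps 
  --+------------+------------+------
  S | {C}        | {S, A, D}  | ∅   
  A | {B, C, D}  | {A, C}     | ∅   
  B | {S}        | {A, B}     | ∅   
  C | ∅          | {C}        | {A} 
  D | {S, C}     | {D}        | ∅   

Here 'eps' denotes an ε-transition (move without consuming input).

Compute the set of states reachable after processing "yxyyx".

Start in {S}.
Read 'y': S→{S, A, D}; now {S, A, D}.
Read 'x': S→{C}, A→{B, C, D}, D→{S, C}; union {S, B, C, D}; ε-closure = {S, A, B, C, D}.
Read 'y': S→{S, A, D}, A→{A, C}, B→{A, B}, C→{C}, D→{D}; now {S, A, B, C, D}.
Read 'y': S→{S, A, D}, A→{A, C}, B→{A, B}, C→{C}, D→{D}; now {S, A, B, C, D}.
Read 'x': S→{C}, A→{B, C, D}, B→{S}, C→∅, D→{S, C}; union {S, B, C, D}; ε-closure = {S, A, B, C, D}.

{S, A, B, C, D}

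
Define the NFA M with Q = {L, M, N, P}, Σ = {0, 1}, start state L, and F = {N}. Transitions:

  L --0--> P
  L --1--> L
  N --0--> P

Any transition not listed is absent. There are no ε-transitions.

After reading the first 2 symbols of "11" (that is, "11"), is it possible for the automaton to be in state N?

Start in {L}.
Read '1': L→{L}; now {L}.
Read '1': L→{L}; now {L}.
State N is not in {L}.

No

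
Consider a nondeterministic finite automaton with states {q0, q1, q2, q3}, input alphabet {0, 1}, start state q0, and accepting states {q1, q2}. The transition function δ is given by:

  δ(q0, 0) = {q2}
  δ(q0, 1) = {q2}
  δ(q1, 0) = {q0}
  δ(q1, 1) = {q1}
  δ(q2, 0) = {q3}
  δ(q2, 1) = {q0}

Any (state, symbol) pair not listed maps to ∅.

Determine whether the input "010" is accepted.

Yes

Start in {q0}.
Read '0': {q0} → {q2}.
Read '1': {q2} → {q0}.
Read '0': {q0} → {q2}.
The final set {q2} contains the accepting state q2.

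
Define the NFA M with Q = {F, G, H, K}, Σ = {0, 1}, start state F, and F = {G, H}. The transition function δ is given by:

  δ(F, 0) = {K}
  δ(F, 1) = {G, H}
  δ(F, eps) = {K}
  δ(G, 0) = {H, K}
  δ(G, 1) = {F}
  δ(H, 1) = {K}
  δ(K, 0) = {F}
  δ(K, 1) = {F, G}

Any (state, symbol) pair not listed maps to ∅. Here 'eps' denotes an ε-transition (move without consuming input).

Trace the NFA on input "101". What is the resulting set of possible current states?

{F, G, H, K}

Start: ε-closure({F}) = {F, K}.
Read '1': {F, K} → {F, G, H, K}.
Read '0': {F, G, H, K} → {F, H, K}.
Read '1': {F, H, K} → {F, G, H, K}.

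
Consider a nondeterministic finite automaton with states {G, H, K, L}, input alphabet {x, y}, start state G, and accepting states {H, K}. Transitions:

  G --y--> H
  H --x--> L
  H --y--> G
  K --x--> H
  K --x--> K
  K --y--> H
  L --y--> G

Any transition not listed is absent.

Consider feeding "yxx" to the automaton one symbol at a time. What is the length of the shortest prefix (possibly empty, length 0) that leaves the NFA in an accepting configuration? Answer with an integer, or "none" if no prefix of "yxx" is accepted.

1

Start in {G}.
Read 'y': {G} → {H}.
None of the earlier sets intersect F, but {H} does.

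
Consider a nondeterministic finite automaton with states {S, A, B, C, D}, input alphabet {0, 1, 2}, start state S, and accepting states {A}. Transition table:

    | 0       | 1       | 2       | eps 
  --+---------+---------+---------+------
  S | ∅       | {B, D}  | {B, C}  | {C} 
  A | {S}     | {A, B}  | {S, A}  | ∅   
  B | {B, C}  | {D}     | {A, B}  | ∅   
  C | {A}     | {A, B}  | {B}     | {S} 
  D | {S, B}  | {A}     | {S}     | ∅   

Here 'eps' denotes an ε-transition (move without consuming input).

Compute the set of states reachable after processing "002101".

{A, B, D}

Start: ε-closure({S}) = {S, C}.
Read '0': {S, C} → {A}.
Read '0': {A} → {S, C}.
Read '2': {S, C} → {S, B, C}.
Read '1': {S, B, C} → {A, B, D}.
Read '0': {A, B, D} → {S, B, C}.
Read '1': {S, B, C} → {A, B, D}.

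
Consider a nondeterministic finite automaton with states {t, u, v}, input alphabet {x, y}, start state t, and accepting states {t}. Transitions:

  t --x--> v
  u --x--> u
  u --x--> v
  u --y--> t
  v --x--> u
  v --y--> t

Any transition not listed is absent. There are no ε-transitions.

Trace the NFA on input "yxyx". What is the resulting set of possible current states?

∅

Start in {t}.
Read 'y': t→∅; now ∅.
The set is empty and remains empty for the remaining 3 symbols.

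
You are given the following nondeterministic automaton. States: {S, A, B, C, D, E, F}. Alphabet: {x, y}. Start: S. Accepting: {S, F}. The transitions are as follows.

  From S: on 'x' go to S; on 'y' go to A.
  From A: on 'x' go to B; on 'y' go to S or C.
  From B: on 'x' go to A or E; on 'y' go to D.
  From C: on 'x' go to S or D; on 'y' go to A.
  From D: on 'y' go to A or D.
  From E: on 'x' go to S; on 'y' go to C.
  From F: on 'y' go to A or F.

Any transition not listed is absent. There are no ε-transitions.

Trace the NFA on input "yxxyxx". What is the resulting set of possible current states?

{S}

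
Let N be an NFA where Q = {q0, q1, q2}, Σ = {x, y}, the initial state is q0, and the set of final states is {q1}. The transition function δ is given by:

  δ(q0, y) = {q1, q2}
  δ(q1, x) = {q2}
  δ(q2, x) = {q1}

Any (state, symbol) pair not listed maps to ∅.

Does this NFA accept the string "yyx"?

Start in {q0}.
Read 'y': q0→{q1, q2}; now {q1, q2}.
Read 'y': q1→∅, q2→∅; now ∅.
The set is empty and remains empty for the remaining 1 symbol.
The final set ∅ contains no accepting state.

No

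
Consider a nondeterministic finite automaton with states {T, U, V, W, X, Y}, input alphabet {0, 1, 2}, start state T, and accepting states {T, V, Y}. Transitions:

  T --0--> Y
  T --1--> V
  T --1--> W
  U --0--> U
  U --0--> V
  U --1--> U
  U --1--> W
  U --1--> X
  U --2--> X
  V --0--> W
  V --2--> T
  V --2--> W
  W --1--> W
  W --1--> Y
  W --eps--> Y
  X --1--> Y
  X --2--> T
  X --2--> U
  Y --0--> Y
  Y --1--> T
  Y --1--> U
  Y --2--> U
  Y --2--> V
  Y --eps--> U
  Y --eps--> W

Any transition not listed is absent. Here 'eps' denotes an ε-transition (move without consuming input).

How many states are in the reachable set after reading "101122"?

Start in {T}.
Read '1': {T} → {U, V, W, Y}.
Read '0': {U, V, W, Y} → {U, V, W, Y}.
Read '1': {U, V, W, Y} → {T, U, W, X, Y}.
Read '1': {T, U, W, X, Y} → {T, U, V, W, X, Y}.
Read '2': {T, U, V, W, X, Y} → {T, U, V, W, X, Y}.
Read '2': {T, U, V, W, X, Y} → {T, U, V, W, X, Y}.
That set has 6 states.

6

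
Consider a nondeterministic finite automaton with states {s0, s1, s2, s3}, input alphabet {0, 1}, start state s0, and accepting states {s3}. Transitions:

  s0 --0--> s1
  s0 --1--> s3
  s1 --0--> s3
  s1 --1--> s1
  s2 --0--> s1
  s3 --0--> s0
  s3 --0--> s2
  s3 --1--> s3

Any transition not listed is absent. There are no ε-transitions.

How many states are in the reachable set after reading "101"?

Start in {s0}.
Read '1': {s0} → {s3}.
Read '0': {s3} → {s0, s2}.
Read '1': {s0, s2} → {s3}.
That set has 1 state.

1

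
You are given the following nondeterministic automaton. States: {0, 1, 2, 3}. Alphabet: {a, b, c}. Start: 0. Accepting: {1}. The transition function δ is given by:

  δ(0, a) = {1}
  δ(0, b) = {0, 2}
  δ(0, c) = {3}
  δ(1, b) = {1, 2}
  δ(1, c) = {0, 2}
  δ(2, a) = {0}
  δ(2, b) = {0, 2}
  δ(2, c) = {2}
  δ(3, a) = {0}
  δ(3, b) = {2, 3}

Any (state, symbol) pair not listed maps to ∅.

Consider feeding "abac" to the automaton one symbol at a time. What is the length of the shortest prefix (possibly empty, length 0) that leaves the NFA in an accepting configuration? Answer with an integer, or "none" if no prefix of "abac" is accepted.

1

Start in {0}.
Read 'a': 0→{1}; now {1}.
None of the earlier sets intersect F, but {1} does.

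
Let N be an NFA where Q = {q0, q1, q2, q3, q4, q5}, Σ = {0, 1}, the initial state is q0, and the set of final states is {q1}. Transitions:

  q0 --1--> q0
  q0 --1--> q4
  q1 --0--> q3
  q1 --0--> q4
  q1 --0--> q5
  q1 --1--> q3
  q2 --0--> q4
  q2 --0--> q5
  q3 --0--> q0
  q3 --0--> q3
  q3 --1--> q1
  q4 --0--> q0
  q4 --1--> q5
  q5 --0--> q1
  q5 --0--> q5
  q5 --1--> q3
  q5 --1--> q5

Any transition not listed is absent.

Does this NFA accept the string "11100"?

Yes

Start in {q0}.
Read '1': q0→{q0, q4}; now {q0, q4}.
Read '1': q0→{q0, q4}, q4→{q5}; now {q0, q4, q5}.
Read '1': q0→{q0, q4}, q4→{q5}, q5→{q3, q5}; now {q0, q3, q4, q5}.
Read '0': q0→∅, q3→{q0, q3}, q4→{q0}, q5→{q1, q5}; now {q0, q1, q3, q5}.
Read '0': q0→∅, q1→{q3, q4, q5}, q3→{q0, q3}, q5→{q1, q5}; now {q0, q1, q3, q4, q5}.
The final set {q0, q1, q3, q4, q5} contains the accepting state q1.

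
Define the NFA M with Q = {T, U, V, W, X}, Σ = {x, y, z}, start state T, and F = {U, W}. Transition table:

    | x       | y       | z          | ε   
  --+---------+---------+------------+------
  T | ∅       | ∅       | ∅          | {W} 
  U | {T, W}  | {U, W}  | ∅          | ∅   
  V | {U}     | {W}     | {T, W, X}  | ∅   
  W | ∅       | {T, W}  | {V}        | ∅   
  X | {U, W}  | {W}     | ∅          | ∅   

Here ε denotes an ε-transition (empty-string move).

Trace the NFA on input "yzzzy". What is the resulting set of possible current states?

Start: ε-closure({T}) = {T, W}.
Read 'y': {T, W} → {T, W}.
Read 'z': {T, W} → {V}.
Read 'z': {V} → {T, W, X}.
Read 'z': {T, W, X} → {V}.
Read 'y': {V} → {W}.

{W}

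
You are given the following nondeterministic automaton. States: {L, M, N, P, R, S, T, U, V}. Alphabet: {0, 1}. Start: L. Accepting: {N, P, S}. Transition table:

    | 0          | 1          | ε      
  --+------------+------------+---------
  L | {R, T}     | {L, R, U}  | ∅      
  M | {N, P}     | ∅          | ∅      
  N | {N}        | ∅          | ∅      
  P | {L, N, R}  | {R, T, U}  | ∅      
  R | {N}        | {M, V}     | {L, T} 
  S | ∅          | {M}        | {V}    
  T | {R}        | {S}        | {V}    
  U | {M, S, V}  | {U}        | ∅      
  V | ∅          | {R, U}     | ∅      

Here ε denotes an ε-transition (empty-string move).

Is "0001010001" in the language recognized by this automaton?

Yes

Start in {L}.
Read '0': {L} → {L, R, T, V}.
Read '0': {L, R, T, V} → {L, N, R, T, V}.
Read '0': {L, N, R, T, V} → {L, N, R, T, V}.
Read '1': {L, N, R, T, V} → {L, M, R, S, T, U, V}.
Read '0': {L, M, R, S, T, U, V} → {L, M, N, P, R, S, T, V}.
Read '1': {L, M, N, P, R, S, T, V} → {L, M, R, S, T, U, V}.
Read '0': {L, M, R, S, T, U, V} → {L, M, N, P, R, S, T, V}.
Read '0': {L, M, N, P, R, S, T, V} → {L, N, P, R, T, V}.
Read '0': {L, N, P, R, T, V} → {L, N, R, T, V}.
Read '1': {L, N, R, T, V} → {L, M, R, S, T, U, V}.
The final set {L, M, R, S, T, U, V} contains the accepting state S.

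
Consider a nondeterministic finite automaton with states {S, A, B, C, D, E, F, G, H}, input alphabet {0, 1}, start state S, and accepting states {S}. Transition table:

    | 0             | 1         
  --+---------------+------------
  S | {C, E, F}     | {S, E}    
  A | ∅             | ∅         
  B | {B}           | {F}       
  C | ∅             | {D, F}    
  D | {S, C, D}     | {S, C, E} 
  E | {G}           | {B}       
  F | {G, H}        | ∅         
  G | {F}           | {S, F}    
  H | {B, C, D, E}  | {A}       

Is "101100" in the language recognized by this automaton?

Start in {S}.
Read '1': {S} → {S, E}.
Read '0': {S, E} → {C, E, F, G}.
Read '1': {C, E, F, G} → {S, B, D, F}.
Read '1': {S, B, D, F} → {S, C, E, F}.
Read '0': {S, C, E, F} → {C, E, F, G, H}.
Read '0': {C, E, F, G, H} → {B, C, D, E, F, G, H}.
The final set {B, C, D, E, F, G, H} contains no accepting state.

No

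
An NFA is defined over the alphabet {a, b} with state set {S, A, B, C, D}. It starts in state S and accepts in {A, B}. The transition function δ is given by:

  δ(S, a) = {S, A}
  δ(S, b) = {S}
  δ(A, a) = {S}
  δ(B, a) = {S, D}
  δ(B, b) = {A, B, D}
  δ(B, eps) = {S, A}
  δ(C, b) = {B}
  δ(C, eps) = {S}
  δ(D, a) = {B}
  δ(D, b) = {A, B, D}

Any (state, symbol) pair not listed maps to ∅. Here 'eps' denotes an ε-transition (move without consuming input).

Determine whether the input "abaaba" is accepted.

Yes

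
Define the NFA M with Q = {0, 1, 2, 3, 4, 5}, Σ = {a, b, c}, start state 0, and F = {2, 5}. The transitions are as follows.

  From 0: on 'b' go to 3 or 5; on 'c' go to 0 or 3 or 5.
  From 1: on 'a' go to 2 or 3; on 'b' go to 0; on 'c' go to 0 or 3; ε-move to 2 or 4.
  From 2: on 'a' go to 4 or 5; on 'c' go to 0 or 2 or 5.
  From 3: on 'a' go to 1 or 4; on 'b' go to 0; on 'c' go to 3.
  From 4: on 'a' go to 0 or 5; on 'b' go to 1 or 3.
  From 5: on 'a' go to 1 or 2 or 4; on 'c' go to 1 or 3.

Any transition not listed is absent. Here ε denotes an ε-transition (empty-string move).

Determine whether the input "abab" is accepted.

No

Start in {0}.
Read 'a': 0→∅; now ∅.
The set is empty and remains empty for the remaining 3 symbols.
The final set ∅ contains no accepting state.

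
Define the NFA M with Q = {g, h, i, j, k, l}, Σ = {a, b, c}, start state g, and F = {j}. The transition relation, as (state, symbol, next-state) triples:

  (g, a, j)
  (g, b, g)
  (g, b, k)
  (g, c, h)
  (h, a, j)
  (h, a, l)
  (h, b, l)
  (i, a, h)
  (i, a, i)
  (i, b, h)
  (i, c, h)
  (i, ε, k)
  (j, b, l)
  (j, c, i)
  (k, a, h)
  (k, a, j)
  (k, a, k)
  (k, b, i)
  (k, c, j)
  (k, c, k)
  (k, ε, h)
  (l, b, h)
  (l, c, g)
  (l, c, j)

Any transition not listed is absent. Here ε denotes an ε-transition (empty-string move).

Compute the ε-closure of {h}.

{h}

Begin with {h}.
No ε-moves leave this set, so the closure equals the set itself.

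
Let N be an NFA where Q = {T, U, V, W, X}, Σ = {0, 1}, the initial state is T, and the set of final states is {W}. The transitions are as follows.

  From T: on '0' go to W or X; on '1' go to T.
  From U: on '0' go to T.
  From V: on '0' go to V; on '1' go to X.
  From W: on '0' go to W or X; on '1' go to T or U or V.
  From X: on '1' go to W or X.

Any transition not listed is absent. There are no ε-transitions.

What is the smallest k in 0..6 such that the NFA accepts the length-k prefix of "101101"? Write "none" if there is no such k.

Start in {T}.
Read '1': T→{T}; now {T}.
Read '0': T→{W, X}; now {W, X}.
None of the earlier sets intersect F, but {W, X} does.

2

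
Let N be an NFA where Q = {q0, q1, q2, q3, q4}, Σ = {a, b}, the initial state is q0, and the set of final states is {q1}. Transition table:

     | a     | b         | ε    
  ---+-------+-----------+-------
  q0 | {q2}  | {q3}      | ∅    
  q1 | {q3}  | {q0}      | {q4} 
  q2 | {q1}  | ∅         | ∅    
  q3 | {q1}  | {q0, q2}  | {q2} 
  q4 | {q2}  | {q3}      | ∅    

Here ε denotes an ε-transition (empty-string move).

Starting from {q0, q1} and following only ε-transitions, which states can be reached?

Begin with {q0, q1}.
ε-move q1 → q4; add q4.

{q0, q1, q4}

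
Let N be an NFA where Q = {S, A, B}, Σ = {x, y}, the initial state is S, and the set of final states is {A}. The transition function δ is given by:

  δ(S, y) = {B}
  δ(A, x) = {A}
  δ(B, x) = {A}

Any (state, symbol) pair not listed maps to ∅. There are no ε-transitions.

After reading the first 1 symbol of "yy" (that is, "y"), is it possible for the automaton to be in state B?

Start in {S}.
Read 'y': S→{B}; now {B}.
State B is in {B}.

Yes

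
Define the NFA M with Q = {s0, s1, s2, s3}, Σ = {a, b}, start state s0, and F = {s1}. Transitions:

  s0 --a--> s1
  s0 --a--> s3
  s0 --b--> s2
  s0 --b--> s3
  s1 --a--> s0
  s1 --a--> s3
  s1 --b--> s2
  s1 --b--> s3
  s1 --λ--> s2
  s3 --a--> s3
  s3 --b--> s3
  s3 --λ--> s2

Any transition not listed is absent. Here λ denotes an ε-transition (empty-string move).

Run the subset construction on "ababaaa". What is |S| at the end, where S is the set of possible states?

2

Start in {s0}.
Read 'a': {s0} → {s1, s2, s3}.
Read 'b': {s1, s2, s3} → {s2, s3}.
Read 'a': {s2, s3} → {s2, s3}.
Read 'b': {s2, s3} → {s2, s3}.
Read 'a': {s2, s3} → {s2, s3}.
Read 'a': {s2, s3} → {s2, s3}.
Read 'a': {s2, s3} → {s2, s3}.
That set has 2 states.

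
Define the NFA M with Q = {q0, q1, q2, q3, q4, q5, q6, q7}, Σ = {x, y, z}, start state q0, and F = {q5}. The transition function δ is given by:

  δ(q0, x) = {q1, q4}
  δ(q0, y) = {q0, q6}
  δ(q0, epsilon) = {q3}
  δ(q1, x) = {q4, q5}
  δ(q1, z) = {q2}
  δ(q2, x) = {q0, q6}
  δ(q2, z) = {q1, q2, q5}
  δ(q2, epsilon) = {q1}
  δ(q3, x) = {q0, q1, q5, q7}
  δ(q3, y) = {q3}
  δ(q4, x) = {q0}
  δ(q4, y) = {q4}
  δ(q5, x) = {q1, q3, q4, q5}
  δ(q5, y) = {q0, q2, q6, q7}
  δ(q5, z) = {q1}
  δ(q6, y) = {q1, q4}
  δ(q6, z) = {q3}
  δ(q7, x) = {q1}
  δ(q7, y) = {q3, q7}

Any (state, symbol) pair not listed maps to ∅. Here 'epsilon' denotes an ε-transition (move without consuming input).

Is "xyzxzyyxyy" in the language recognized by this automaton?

Start: ε-closure({q0}) = {q0, q3}.
Read 'x': q0→{q1, q4}, q3→{q0, q1, q5, q7}; union {q0, q1, q4, q5, q7}; ε-closure = {q0, q1, q3, q4, q5, q7}.
Read 'y': q0→{q0, q6}, q1→∅, q3→{q3}, q4→{q4}, q5→{q0, q2, q6, q7}, q7→{q3, q7}; union {q0, q2, q3, q4, q6, q7}; ε-closure = {q0, q1, q2, q3, q4, q6, q7}.
Read 'z': q0→∅, q1→{q2}, q2→{q1, q2, q5}, q3→∅, q4→∅, q6→{q3}, q7→∅; now {q1, q2, q3, q5}.
Read 'x': q1→{q4, q5}, q2→{q0, q6}, q3→{q0, q1, q5, q7}, q5→{q1, q3, q4, q5}; now {q0, q1, q3, q4, q5, q6, q7}.
Read 'z': q0→∅, q1→{q2}, q3→∅, q4→∅, q5→{q1}, q6→{q3}, q7→∅; now {q1, q2, q3}.
Read 'y': q1→∅, q2→∅, q3→{q3}; now {q3}.
Read 'y': q3→{q3}; now {q3}.
Read 'x': q3→{q0, q1, q5, q7}; union {q0, q1, q5, q7}; ε-closure = {q0, q1, q3, q5, q7}.
Read 'y': q0→{q0, q6}, q1→∅, q3→{q3}, q5→{q0, q2, q6, q7}, q7→{q3, q7}; union {q0, q2, q3, q6, q7}; ε-closure = {q0, q1, q2, q3, q6, q7}.
Read 'y': q0→{q0, q6}, q1→∅, q2→∅, q3→{q3}, q6→{q1, q4}, q7→{q3, q7}; now {q0, q1, q3, q4, q6, q7}.
The final set {q0, q1, q3, q4, q6, q7} contains no accepting state.

No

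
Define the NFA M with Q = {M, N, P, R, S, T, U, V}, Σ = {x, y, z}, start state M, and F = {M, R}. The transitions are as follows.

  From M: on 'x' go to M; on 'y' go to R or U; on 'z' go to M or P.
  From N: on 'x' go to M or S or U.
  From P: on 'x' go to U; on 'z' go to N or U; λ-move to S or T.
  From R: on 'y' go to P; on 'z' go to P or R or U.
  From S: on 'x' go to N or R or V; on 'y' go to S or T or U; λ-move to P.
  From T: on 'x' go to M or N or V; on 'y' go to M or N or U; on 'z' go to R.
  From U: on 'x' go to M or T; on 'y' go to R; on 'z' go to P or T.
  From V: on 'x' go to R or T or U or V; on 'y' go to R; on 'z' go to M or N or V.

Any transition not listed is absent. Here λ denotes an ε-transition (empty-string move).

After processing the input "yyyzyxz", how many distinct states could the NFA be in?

Start in {M}.
Read 'y': {M} → {R, U}.
Read 'y': {R, U} → {P, R, S, T}.
Read 'y': {P, R, S, T} → {M, N, P, S, T, U}.
Read 'z': {M, N, P, S, T, U} → {M, N, P, R, S, T, U}.
Read 'y': {M, N, P, R, S, T, U} → {M, N, P, R, S, T, U}.
Read 'x': {M, N, P, R, S, T, U} → {M, N, P, R, S, T, U, V}.
Read 'z': {M, N, P, R, S, T, U, V} → {M, N, P, R, S, T, U, V}.
That set has 8 states.

8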